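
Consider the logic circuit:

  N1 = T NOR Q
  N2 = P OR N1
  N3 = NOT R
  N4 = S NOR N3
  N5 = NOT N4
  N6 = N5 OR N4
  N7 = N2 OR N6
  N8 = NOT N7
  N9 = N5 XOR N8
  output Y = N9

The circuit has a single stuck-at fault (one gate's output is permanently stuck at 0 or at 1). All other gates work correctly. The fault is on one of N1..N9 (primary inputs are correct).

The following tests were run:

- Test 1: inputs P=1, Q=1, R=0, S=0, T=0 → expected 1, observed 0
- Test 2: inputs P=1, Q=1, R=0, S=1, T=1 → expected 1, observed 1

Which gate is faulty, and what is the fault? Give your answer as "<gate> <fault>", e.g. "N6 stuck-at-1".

Fault-free values for test 1 (P=1, Q=1, R=0, S=0, T=0): N1=0, N2=1, N3=1, N4=0, N5=1, N6=1, N7=1, N8=0, N9=1, giving Y=1. Observed 0.
Test 1: faults giving observed 0 are {N3 stuck-at-0, N4 stuck-at-1, N5 stuck-at-0, N7 stuck-at-0, N8 stuck-at-1, N9 stuck-at-0}.
Test 2 (P=1, Q=1, R=0, S=1, T=1): fault-free N1=0, N2=1, N3=1, N4=0, N5=1, N6=1, N7=1, N8=0, N9=1 → 1; observed 1. Eliminates N4 stuck-at-1, N5 stuck-at-0, N7 stuck-at-0, N8 stuck-at-1, N9 stuck-at-0.
Only N3 stuck-at-0 is consistent with every test.

N3 stuck-at-0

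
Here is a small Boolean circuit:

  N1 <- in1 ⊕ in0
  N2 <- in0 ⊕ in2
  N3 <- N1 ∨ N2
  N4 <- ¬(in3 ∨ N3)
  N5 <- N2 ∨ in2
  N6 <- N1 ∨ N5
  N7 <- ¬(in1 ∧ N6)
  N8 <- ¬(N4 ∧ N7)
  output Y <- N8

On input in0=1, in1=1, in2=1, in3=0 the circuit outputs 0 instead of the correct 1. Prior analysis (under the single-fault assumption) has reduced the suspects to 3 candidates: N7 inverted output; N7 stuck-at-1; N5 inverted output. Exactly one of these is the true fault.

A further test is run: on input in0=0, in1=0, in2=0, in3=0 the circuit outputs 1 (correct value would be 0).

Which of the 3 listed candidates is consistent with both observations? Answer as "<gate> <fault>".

N7 inverted output

Evaluate each candidate on input in0=0, in1=0, in2=0, in3=0:
  N7 inverted output: N1=0, N2=0, N3=0, N4=1, N5=0, N6=0, N7=0 [inverted output], N8=1 → 1 — matches
  N7 stuck-at-1: N1=0, N2=0, N3=0, N4=1, N5=0, N6=0, N7=1 [stuck-at-1], N8=0 → 0 — eliminated
  N5 inverted output: N1=0, N2=0, N3=0, N4=1, N5=1 [inverted output], N6=1, N7=1, N8=0 → 0 — eliminated
Only N7 inverted output reproduces the observed 1.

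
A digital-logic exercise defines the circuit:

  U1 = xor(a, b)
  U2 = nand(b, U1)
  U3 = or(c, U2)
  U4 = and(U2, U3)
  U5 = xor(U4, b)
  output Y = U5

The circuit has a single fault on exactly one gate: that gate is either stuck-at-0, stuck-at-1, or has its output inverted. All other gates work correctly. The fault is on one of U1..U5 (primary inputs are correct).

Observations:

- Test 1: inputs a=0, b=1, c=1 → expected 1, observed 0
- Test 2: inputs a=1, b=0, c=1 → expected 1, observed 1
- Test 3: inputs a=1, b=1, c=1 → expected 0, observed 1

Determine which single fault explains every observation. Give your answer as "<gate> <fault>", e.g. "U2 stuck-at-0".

U1 inverted output

Fault-free values for test 1 (a=0, b=1, c=1): U1=1, U2=0, U3=1, U4=0, U5=1, giving Y=1. Observed 0.
Test 1: faults giving observed 0 are {U1 stuck-at-0, U1 inverted output, U2 stuck-at-1, U2 inverted output, U4 stuck-at-1, U4 inverted output, U5 stuck-at-0, U5 inverted output}.
Test 2 (a=1, b=0, c=1): fault-free U1=1, U2=1, U3=1, U4=1, U5=1 → 1; observed 1. Eliminates U2 inverted output, U4 inverted output, U5 stuck-at-0, U5 inverted output.
Test 3 (a=1, b=1, c=1): fault-free U1=0, U2=1, U3=1, U4=1, U5=0 → 0; observed 1. Eliminates U1 stuck-at-0, U2 stuck-at-1, U4 stuck-at-1.
Only U1 inverted output is consistent with every test.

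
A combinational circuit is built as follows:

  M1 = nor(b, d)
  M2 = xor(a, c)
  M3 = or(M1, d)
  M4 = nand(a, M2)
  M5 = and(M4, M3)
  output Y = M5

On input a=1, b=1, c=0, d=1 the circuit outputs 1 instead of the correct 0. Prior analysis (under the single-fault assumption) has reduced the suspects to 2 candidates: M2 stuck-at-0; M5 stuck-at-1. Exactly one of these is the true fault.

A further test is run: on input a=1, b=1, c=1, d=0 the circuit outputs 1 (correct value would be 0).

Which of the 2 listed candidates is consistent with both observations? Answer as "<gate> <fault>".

M5 stuck-at-1

Evaluate each candidate on input a=1, b=1, c=1, d=0:
  M2 stuck-at-0: M1=0, M2=0 [stuck-at-0], M3=0, M4=1, M5=0 → 0 — eliminated
  M5 stuck-at-1: M1=0, M2=0, M3=0, M4=1, M5=1 [stuck-at-1] → 1 — matches
Only M5 stuck-at-1 reproduces the observed 1.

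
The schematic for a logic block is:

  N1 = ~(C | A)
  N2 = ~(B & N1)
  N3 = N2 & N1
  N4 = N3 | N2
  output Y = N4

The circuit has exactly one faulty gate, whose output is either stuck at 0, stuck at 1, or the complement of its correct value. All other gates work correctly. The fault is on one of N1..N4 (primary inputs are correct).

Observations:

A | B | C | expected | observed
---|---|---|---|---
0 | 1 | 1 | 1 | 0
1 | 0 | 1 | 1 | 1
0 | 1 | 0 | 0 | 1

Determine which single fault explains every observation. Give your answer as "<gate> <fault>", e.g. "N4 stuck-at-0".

N1 inverted output

Fault-free values for test 1 (A=0, B=1, C=1): N1=0, N2=1, N3=0, N4=1, giving Y=1. Observed 0.
Test 1: faults giving observed 0 are {N1 stuck-at-1, N1 inverted output, N2 stuck-at-0, N2 inverted output, N4 stuck-at-0, N4 inverted output}.
Test 2 (A=1, B=0, C=1): fault-free N1=0, N2=1, N3=0, N4=1 → 1; observed 1. Eliminates N2 stuck-at-0, N2 inverted output, N4 stuck-at-0, N4 inverted output.
Test 3 (A=0, B=1, C=0): fault-free N1=1, N2=0, N3=0, N4=0 → 0; observed 1. Eliminates N1 stuck-at-1.
Only N1 inverted output is consistent with every test.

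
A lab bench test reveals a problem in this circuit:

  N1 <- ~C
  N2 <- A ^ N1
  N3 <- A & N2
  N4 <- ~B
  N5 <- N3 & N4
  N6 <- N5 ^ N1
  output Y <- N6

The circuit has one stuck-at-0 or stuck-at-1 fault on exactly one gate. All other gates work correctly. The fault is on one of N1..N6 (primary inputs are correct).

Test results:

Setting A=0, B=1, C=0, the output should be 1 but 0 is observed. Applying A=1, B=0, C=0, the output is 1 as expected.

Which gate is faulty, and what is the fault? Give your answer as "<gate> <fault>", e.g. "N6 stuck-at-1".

Fault-free values for test 1 (A=0, B=1, C=0): N1=1, N2=1, N3=0, N4=0, N5=0, N6=1, giving Y=1. Observed 0.
Test 1: faults giving observed 0 are {N1 stuck-at-0, N5 stuck-at-1, N6 stuck-at-0}.
Test 2 (A=1, B=0, C=0): fault-free N1=1, N2=0, N3=0, N4=1, N5=0, N6=1 → 1; observed 1. Eliminates N5 stuck-at-1, N6 stuck-at-0.
Only N1 stuck-at-0 is consistent with every test.

N1 stuck-at-0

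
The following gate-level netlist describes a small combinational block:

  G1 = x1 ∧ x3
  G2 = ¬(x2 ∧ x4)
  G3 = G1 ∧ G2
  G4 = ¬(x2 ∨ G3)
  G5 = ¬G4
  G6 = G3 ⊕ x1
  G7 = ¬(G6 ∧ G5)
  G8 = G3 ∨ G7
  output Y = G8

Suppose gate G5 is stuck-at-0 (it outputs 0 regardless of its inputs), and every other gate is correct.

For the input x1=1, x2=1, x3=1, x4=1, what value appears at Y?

1

Propagate with G5 forced: G1=1, G2=0, G3=0, G4=0, G5=0 [stuck-at-0], G6=1, G7=1, G8=1.
So Y = 1. (Without the fault it would be 0.)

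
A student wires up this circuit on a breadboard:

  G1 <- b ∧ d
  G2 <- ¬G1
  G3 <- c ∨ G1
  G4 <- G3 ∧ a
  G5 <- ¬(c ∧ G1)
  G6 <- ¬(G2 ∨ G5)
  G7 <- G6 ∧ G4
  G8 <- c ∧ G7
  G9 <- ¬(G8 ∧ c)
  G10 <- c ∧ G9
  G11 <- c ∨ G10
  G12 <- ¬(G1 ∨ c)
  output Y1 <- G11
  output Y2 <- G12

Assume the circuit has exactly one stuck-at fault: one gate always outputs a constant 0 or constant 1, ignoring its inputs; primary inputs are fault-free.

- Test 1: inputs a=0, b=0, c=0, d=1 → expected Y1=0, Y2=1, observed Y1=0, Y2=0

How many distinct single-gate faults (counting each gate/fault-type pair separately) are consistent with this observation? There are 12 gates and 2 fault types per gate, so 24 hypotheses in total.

Fault-free: G1=0, G2=1, G3=0, G4=0, G5=1, G6=0, G7=0, G8=0, G9=1, G10=0, G11=0, G12=1 → Y1=0, Y2=1. Observed Y1=0, Y2=0.
  G1: stuck-at-1 ✓; others ✗
  G2: none of the 2 fault types match ✗
  G3: none of the 2 fault types match ✗
  G4: none of the 2 fault types match ✗
  G5: none of the 2 fault types match ✗
  G6: none of the 2 fault types match ✗
  G7: none of the 2 fault types match ✗
  G8: none of the 2 fault types match ✗
  G9: none of the 2 fault types match ✗
  G10: none of the 2 fault types match ✗
  G11: none of the 2 fault types match ✗
  G12: stuck-at-0 ✓; others ✗
Consistent faults: {G1 stuck-at-1, G12 stuck-at-0} — 2 in all.

2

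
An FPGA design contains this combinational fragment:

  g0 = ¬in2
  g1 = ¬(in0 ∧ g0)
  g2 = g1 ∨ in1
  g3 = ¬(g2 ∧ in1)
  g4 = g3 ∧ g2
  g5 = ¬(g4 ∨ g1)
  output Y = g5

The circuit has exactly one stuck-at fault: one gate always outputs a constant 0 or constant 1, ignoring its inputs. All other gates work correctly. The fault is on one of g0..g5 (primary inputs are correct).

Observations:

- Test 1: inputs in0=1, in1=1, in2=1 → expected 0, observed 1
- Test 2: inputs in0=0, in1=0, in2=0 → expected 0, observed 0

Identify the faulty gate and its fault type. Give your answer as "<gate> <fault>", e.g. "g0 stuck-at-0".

g0 stuck-at-1

Fault-free values for test 1 (in0=1, in1=1, in2=1): g0=0, g1=1, g2=1, g3=0, g4=0, g5=0, giving Y=0. Observed 1.
Test 1: faults giving observed 1 are {g0 stuck-at-1, g1 stuck-at-0, g5 stuck-at-1}.
Test 2 (in0=0, in1=0, in2=0): fault-free g0=1, g1=1, g2=1, g3=1, g4=1, g5=0 → 0; observed 0. Eliminates g1 stuck-at-0, g5 stuck-at-1.
Only g0 stuck-at-1 is consistent with every test.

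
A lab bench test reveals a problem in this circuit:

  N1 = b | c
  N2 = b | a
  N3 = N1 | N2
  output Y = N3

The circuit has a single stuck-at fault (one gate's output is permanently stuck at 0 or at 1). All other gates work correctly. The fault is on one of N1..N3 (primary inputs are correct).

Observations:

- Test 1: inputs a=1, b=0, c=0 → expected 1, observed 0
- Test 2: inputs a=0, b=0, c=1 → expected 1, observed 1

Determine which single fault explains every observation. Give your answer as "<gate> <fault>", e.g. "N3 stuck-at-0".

N2 stuck-at-0

Fault-free values for test 1 (a=1, b=0, c=0): N1=0, N2=1, N3=1, giving Y=1. Observed 0.
Test 1: faults giving observed 0 are {N2 stuck-at-0, N3 stuck-at-0}.
Test 2 (a=0, b=0, c=1): fault-free N1=1, N2=0, N3=1 → 1; observed 1. Eliminates N3 stuck-at-0.
Only N2 stuck-at-0 is consistent with every test.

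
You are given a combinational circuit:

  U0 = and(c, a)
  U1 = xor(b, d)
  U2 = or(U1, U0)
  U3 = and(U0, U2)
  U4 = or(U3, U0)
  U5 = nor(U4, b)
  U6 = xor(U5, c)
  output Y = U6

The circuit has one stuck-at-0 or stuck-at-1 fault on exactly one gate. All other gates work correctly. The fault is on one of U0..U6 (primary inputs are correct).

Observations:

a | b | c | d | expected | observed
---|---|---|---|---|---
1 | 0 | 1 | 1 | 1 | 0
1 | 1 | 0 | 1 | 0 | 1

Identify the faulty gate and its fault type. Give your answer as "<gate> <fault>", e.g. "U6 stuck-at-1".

Fault-free values for test 1 (a=1, b=0, c=1, d=1): U0=1, U1=1, U2=1, U3=1, U4=1, U5=0, U6=1, giving Y=1. Observed 0.
Test 1: faults giving observed 0 are {U0 stuck-at-0, U4 stuck-at-0, U5 stuck-at-1, U6 stuck-at-0}.
Test 2 (a=1, b=1, c=0, d=1): fault-free U0=0, U1=0, U2=0, U3=0, U4=0, U5=0, U6=0 → 0; observed 1. Eliminates U0 stuck-at-0, U4 stuck-at-0, U6 stuck-at-0.
Only U5 stuck-at-1 is consistent with every test.

U5 stuck-at-1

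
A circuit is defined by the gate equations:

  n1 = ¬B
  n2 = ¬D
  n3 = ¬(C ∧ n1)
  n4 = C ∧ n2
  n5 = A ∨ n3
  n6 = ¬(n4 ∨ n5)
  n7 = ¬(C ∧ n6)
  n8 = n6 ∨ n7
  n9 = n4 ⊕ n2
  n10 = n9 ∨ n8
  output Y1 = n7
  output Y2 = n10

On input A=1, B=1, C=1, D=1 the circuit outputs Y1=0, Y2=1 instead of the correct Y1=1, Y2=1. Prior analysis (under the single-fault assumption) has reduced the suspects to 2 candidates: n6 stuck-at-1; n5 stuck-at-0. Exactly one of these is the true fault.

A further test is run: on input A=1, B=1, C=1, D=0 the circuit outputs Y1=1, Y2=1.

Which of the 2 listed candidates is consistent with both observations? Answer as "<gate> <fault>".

Evaluate each candidate on input A=1, B=1, C=1, D=0:
  n6 stuck-at-1: n1=0, n2=1, n3=1, n4=1, n5=1, n6=1 [stuck-at-1], n7=0, n8=1, n9=0, n10=1 → Y1=0, Y2=1 — eliminated
  n5 stuck-at-0: n1=0, n2=1, n3=1, n4=1, n5=0 [stuck-at-0], n6=0, n7=1, n8=1, n9=0, n10=1 → Y1=1, Y2=1 — matches
Only n5 stuck-at-0 reproduces the observed Y1=1, Y2=1.

n5 stuck-at-0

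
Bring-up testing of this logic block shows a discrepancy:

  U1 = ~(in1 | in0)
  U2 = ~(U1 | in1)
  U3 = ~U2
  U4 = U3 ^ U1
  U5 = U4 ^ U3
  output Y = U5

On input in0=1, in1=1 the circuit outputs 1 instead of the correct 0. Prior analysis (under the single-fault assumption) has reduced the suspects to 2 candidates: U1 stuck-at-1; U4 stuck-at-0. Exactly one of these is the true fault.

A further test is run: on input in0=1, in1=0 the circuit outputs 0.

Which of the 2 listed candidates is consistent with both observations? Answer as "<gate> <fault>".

U4 stuck-at-0

Evaluate each candidate on input in0=1, in1=0:
  U1 stuck-at-1: U1=1 [stuck-at-1], U2=0, U3=1, U4=0, U5=1 → 1 — eliminated
  U4 stuck-at-0: U1=0, U2=1, U3=0, U4=0 [stuck-at-0], U5=0 → 0 — matches
Only U4 stuck-at-0 reproduces the observed 0.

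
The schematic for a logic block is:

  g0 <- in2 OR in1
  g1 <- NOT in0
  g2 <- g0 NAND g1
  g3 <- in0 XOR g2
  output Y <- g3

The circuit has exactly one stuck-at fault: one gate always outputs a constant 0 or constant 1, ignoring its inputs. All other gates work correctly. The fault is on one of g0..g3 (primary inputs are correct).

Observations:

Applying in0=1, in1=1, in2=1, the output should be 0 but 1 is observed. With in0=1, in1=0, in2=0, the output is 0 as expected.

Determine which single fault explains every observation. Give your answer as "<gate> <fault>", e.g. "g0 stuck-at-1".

Fault-free values for test 1 (in0=1, in1=1, in2=1): g0=1, g1=0, g2=1, g3=0, giving Y=0. Observed 1.
Test 1: faults giving observed 1 are {g1 stuck-at-1, g2 stuck-at-0, g3 stuck-at-1}.
Test 2 (in0=1, in1=0, in2=0): fault-free g0=0, g1=0, g2=1, g3=0 → 0; observed 0. Eliminates g2 stuck-at-0, g3 stuck-at-1.
Only g1 stuck-at-1 is consistent with every test.

g1 stuck-at-1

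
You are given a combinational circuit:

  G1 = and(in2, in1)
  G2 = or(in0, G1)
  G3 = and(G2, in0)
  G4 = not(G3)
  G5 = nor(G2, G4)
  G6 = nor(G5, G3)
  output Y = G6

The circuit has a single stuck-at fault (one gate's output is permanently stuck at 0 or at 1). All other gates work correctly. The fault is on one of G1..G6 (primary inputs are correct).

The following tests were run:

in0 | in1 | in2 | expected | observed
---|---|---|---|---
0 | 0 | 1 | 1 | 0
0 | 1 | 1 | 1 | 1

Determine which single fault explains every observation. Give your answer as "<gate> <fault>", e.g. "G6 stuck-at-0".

G4 stuck-at-0

Fault-free values for test 1 (in0=0, in1=0, in2=1): G1=0, G2=0, G3=0, G4=1, G5=0, G6=1, giving Y=1. Observed 0.
Test 1: faults giving observed 0 are {G3 stuck-at-1, G4 stuck-at-0, G5 stuck-at-1, G6 stuck-at-0}.
Test 2 (in0=0, in1=1, in2=1): fault-free G1=1, G2=1, G3=0, G4=1, G5=0, G6=1 → 1; observed 1. Eliminates G3 stuck-at-1, G5 stuck-at-1, G6 stuck-at-0.
Only G4 stuck-at-0 is consistent with every test.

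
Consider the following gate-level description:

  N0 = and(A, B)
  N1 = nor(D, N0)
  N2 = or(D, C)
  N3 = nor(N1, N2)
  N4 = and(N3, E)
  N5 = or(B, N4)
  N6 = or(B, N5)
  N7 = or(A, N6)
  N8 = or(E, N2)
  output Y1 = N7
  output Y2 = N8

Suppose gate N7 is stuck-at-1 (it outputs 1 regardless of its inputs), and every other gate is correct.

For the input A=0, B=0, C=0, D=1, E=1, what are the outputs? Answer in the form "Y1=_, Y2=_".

Y1=1, Y2=1

Propagate with N7 forced: N0=0, N1=0, N2=1, N3=0, N4=0, N5=0, N6=0, N7=1 [stuck-at-1], N8=1.
So the outputs are Y1=1, Y2=1. (Without the fault they would be Y1=0, Y2=1.)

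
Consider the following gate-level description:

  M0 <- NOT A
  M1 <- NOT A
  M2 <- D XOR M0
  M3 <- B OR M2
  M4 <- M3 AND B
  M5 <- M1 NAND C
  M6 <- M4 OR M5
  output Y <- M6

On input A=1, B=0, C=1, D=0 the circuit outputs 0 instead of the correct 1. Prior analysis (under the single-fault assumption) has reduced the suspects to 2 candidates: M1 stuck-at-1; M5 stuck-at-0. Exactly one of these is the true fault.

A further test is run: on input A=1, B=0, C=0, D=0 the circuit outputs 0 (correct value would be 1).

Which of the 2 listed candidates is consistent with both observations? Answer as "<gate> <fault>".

M5 stuck-at-0

Evaluate each candidate on input A=1, B=0, C=0, D=0:
  M1 stuck-at-1: M0=0, M1=1 [stuck-at-1], M2=0, M3=0, M4=0, M5=1, M6=1 → 1 — eliminated
  M5 stuck-at-0: M0=0, M1=0, M2=0, M3=0, M4=0, M5=0 [stuck-at-0], M6=0 → 0 — matches
Only M5 stuck-at-0 reproduces the observed 0.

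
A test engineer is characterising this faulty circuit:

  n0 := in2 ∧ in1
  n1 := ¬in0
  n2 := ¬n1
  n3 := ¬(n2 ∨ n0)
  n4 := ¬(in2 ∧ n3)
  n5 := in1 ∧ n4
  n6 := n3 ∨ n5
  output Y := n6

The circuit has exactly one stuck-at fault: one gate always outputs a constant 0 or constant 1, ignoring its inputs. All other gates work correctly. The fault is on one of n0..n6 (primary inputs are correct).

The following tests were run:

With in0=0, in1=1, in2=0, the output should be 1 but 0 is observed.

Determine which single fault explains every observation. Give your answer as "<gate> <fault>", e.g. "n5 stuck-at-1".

n6 stuck-at-0

Fault-free values for test 1 (in0=0, in1=1, in2=0): n0=0, n1=1, n2=0, n3=1, n4=1, n5=1, n6=1, giving Y=1. Observed 0.
Test 1: faults giving observed 0 are {n6 stuck-at-0}.
Only n6 stuck-at-0 is consistent with every test.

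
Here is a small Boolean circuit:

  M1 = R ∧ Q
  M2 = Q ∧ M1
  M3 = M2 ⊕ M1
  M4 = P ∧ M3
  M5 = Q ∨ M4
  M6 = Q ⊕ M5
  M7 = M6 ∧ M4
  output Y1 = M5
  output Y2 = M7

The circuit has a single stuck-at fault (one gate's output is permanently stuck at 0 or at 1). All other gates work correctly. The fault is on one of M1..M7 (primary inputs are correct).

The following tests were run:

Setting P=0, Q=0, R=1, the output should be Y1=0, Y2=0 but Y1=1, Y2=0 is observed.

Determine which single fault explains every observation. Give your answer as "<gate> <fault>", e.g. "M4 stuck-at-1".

Fault-free values for test 1 (P=0, Q=0, R=1): M1=0, M2=0, M3=0, M4=0, M5=0, M6=0, M7=0, giving Y1=0, Y2=0. Observed Y1=1, Y2=0.
Test 1: faults giving observed Y1=1, Y2=0 are {M5 stuck-at-1}.
Only M5 stuck-at-1 is consistent with every test.

M5 stuck-at-1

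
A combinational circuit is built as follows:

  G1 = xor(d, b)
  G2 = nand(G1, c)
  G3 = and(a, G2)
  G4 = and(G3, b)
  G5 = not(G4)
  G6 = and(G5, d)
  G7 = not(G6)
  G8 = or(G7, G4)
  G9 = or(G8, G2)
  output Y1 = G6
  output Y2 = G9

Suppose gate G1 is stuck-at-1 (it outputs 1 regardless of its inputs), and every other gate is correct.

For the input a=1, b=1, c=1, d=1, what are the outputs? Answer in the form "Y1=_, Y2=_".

Y1=1, Y2=0

Propagate with G1 forced: G1=1 [stuck-at-1], G2=0, G3=0, G4=0, G5=1, G6=1, G7=0, G8=0, G9=0.
So the outputs are Y1=1, Y2=0. (Without the fault they would be Y1=0, Y2=1.)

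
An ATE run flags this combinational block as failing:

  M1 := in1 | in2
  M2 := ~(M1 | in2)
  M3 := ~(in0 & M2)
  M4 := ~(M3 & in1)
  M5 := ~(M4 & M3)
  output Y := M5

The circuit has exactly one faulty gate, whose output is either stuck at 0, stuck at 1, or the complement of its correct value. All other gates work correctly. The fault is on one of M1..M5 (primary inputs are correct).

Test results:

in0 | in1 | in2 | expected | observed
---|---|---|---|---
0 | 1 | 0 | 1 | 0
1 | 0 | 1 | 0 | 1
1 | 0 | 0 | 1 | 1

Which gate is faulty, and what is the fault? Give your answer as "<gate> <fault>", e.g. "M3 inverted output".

Fault-free values for test 1 (in0=0, in1=1, in2=0): M1=1, M2=0, M3=1, M4=0, M5=1, giving Y=1. Observed 0.
Test 1: faults giving observed 0 are {M4 stuck-at-1, M4 inverted output, M5 stuck-at-0, M5 inverted output}.
Test 2 (in0=1, in1=0, in2=1): fault-free M1=1, M2=0, M3=1, M4=1, M5=0 → 0; observed 1. Eliminates M4 stuck-at-1, M5 stuck-at-0.
Test 3 (in0=1, in1=0, in2=0): fault-free M1=0, M2=1, M3=0, M4=1, M5=1 → 1; observed 1. Eliminates M5 inverted output.
Only M4 inverted output is consistent with every test.

M4 inverted output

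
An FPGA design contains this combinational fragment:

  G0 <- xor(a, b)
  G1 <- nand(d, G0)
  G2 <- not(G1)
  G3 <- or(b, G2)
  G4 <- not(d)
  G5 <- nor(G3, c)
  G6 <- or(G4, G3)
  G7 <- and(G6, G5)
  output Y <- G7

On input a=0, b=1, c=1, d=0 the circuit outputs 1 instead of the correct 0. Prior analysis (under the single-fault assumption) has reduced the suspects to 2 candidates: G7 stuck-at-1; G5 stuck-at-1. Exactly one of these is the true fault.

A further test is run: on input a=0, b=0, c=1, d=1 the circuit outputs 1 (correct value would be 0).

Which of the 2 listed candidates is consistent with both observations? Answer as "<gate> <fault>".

Evaluate each candidate on input a=0, b=0, c=1, d=1:
  G7 stuck-at-1: G0=0, G1=1, G2=0, G3=0, G4=0, G5=0, G6=0, G7=1 [stuck-at-1] → 1 — matches
  G5 stuck-at-1: G0=0, G1=1, G2=0, G3=0, G4=0, G5=1 [stuck-at-1], G6=0, G7=0 → 0 — eliminated
Only G7 stuck-at-1 reproduces the observed 1.

G7 stuck-at-1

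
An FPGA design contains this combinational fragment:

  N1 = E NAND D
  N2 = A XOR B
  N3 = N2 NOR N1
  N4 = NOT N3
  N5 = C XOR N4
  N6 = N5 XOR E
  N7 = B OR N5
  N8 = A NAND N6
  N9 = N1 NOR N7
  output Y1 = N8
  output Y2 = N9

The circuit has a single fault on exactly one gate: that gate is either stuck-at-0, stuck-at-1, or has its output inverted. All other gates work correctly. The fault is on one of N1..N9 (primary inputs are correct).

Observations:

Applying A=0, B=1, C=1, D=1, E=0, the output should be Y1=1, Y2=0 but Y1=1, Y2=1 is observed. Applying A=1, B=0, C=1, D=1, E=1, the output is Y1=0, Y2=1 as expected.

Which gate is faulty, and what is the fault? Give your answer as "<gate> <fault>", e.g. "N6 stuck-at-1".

Fault-free values for test 1 (A=0, B=1, C=1, D=1, E=0): N1=1, N2=1, N3=0, N4=1, N5=0, N6=0, N7=1, N8=1, N9=0, giving Y1=1, Y2=0. Observed Y1=1, Y2=1.
Test 1: faults giving observed Y1=1, Y2=1 are {N9 stuck-at-1, N9 inverted output}.
Test 2 (A=1, B=0, C=1, D=1, E=1): fault-free N1=0, N2=1, N3=0, N4=1, N5=0, N6=1, N7=0, N8=0, N9=1 → Y1=0, Y2=1; observed Y1=0, Y2=1. Eliminates N9 inverted output.
Only N9 stuck-at-1 is consistent with every test.

N9 stuck-at-1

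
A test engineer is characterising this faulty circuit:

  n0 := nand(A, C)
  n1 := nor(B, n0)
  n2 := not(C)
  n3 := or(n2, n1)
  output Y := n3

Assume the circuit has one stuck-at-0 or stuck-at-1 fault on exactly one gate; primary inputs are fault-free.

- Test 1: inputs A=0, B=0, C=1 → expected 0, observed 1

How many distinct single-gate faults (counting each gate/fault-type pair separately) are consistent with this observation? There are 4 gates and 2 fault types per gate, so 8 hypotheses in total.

Fault-free: n0=1, n1=0, n2=0, n3=0 → 0. Observed 1.
  n0 stuck-at-0: output 1 ✓
  n0 stuck-at-1: output 0 ✗
  n1 stuck-at-0: output 0 ✗
  n1 stuck-at-1: output 1 ✓
  n2 stuck-at-0: output 0 ✗
  n2 stuck-at-1: output 1 ✓
  n3 stuck-at-0: output 0 ✗
  n3 stuck-at-1: output 1 ✓
Consistent faults: {n0 stuck-at-0, n1 stuck-at-1, n2 stuck-at-1, n3 stuck-at-1} — 4 in all.

4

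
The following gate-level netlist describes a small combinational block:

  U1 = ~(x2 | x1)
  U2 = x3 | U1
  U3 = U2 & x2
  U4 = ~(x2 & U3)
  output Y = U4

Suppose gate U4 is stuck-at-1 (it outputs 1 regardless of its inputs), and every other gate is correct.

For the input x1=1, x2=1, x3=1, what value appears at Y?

Propagate with U4 forced: U1=0, U2=1, U3=1, U4=1 [stuck-at-1].
So Y = 1. (Without the fault it would be 0.)

1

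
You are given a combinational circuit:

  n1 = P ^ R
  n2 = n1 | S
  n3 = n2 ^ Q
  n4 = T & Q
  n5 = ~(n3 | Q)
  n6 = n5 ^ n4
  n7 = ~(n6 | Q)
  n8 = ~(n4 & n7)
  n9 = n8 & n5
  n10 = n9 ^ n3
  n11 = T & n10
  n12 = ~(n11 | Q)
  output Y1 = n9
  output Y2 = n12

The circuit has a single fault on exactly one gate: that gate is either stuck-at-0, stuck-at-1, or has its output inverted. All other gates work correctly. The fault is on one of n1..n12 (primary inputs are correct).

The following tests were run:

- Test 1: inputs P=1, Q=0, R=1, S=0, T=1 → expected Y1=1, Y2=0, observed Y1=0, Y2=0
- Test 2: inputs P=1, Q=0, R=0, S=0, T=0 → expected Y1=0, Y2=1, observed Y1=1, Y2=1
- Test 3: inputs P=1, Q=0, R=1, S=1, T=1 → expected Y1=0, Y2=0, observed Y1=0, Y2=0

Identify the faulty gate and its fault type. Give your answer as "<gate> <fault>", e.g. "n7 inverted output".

Fault-free values for test 1 (P=1, Q=0, R=1, S=0, T=1): n1=0, n2=0, n3=0, n4=0, n5=1, n6=1, n7=0, n8=1, n9=1, n10=1, n11=1, n12=0, giving Y1=1, Y2=0. Observed Y1=0, Y2=0.
Test 1: faults giving observed Y1=0, Y2=0 are {n1 stuck-at-1, n1 inverted output, n2 stuck-at-1, n2 inverted output, n3 stuck-at-1, n3 inverted output}.
Test 2 (P=1, Q=0, R=0, S=0, T=0): fault-free n1=1, n2=1, n3=1, n4=0, n5=0, n6=0, n7=1, n8=1, n9=0, n10=1, n11=0, n12=1 → Y1=0, Y2=1; observed Y1=1, Y2=1. Eliminates n1 stuck-at-1, n2 stuck-at-1, n3 stuck-at-1.
Test 3 (P=1, Q=0, R=1, S=1, T=1): fault-free n1=0, n2=1, n3=1, n4=0, n5=0, n6=0, n7=1, n8=1, n9=0, n10=1, n11=1, n12=0 → Y1=0, Y2=0; observed Y1=0, Y2=0. Eliminates n2 inverted output, n3 inverted output.
Only n1 inverted output is consistent with every test.

n1 inverted output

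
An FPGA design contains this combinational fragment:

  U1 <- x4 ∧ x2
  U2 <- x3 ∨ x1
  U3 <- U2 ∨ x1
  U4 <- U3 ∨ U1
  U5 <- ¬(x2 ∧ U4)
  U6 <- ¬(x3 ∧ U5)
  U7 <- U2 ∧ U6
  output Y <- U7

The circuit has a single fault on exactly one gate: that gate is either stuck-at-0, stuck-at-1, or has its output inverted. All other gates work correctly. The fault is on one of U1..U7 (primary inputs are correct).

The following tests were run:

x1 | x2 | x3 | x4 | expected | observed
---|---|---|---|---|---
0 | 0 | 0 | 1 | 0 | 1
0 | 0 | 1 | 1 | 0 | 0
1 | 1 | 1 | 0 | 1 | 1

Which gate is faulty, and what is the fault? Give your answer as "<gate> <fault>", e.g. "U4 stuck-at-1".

Fault-free values for test 1 (x1=0, x2=0, x3=0, x4=1): U1=0, U2=0, U3=0, U4=0, U5=1, U6=1, U7=0, giving Y=0. Observed 1.
Test 1: faults giving observed 1 are {U2 stuck-at-1, U2 inverted output, U7 stuck-at-1, U7 inverted output}.
Test 2 (x1=0, x2=0, x3=1, x4=1): fault-free U1=0, U2=1, U3=1, U4=1, U5=1, U6=0, U7=0 → 0; observed 0. Eliminates U7 stuck-at-1, U7 inverted output.
Test 3 (x1=1, x2=1, x3=1, x4=0): fault-free U1=0, U2=1, U3=1, U4=1, U5=0, U6=1, U7=1 → 1; observed 1. Eliminates U2 inverted output.
Only U2 stuck-at-1 is consistent with every test.

U2 stuck-at-1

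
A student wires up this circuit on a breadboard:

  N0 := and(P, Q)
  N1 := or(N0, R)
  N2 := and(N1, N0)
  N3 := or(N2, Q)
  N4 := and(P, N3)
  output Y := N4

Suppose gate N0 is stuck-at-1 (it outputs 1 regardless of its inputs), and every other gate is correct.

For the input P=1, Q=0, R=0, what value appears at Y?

1

Propagate with N0 forced: N0=1 [stuck-at-1], N1=1, N2=1, N3=1, N4=1.
So Y = 1. (Without the fault it would be 0.)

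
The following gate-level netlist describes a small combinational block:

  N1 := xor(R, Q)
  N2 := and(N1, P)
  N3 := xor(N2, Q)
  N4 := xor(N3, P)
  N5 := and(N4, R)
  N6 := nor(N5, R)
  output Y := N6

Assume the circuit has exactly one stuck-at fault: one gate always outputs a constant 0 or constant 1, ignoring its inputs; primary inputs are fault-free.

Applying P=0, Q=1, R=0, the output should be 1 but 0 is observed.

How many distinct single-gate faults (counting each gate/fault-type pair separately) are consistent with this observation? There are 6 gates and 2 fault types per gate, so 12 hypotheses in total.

Fault-free: N1=1, N2=0, N3=1, N4=1, N5=0, N6=1 → 1. Observed 0.
  N1 stuck-at-0: output 1 ✗
  N1 stuck-at-1: output 1 ✗
  N2 stuck-at-0: output 1 ✗
  N2 stuck-at-1: output 1 ✗
  N3 stuck-at-0: output 1 ✗
  N3 stuck-at-1: output 1 ✗
  N4 stuck-at-0: output 1 ✗
  N4 stuck-at-1: output 1 ✗
  N5 stuck-at-0: output 1 ✗
  N5 stuck-at-1: output 0 ✓
  N6 stuck-at-0: output 0 ✓
  N6 stuck-at-1: output 1 ✗
Consistent faults: {N5 stuck-at-1, N6 stuck-at-0} — 2 in all.

2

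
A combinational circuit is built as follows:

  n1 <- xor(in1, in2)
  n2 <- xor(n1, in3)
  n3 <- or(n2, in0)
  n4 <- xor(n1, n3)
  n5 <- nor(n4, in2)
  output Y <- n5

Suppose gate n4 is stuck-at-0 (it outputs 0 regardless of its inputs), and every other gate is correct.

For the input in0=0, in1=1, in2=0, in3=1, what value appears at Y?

1

Propagate with n4 forced: n1=1, n2=0, n3=0, n4=0 [stuck-at-0], n5=1.
So Y = 1. (Without the fault it would be 0.)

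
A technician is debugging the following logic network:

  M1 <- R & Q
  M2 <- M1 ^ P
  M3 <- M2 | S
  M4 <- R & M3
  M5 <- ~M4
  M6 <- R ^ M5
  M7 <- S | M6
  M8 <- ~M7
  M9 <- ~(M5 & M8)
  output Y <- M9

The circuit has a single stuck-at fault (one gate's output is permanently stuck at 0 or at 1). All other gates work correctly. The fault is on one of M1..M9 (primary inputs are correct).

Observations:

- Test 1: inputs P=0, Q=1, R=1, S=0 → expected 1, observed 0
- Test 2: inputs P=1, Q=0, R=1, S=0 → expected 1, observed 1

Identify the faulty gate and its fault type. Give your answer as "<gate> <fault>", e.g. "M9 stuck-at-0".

M1 stuck-at-0

Fault-free values for test 1 (P=0, Q=1, R=1, S=0): M1=1, M2=1, M3=1, M4=1, M5=0, M6=1, M7=1, M8=0, M9=1, giving Y=1. Observed 0.
Test 1: faults giving observed 0 are {M1 stuck-at-0, M2 stuck-at-0, M3 stuck-at-0, M4 stuck-at-0, M5 stuck-at-1, M9 stuck-at-0}.
Test 2 (P=1, Q=0, R=1, S=0): fault-free M1=0, M2=1, M3=1, M4=1, M5=0, M6=1, M7=1, M8=0, M9=1 → 1; observed 1. Eliminates M2 stuck-at-0, M3 stuck-at-0, M4 stuck-at-0, M5 stuck-at-1, M9 stuck-at-0.
Only M1 stuck-at-0 is consistent with every test.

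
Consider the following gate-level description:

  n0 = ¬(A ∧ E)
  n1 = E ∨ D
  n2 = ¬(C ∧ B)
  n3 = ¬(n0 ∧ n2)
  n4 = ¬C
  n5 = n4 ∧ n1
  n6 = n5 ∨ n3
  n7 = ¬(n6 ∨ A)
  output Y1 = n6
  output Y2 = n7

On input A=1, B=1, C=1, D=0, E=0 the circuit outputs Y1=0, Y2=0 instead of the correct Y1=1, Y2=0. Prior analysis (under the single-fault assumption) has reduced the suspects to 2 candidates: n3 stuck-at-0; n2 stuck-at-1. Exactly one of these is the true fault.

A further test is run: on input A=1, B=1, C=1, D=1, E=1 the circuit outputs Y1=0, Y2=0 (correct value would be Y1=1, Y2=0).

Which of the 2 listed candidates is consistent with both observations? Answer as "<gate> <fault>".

Evaluate each candidate on input A=1, B=1, C=1, D=1, E=1:
  n3 stuck-at-0: n0=0, n1=1, n2=0, n3=0 [stuck-at-0], n4=0, n5=0, n6=0, n7=0 → Y1=0, Y2=0 — matches
  n2 stuck-at-1: n0=0, n1=1, n2=1 [stuck-at-1], n3=1, n4=0, n5=0, n6=1, n7=0 → Y1=1, Y2=0 — eliminated
Only n3 stuck-at-0 reproduces the observed Y1=0, Y2=0.

n3 stuck-at-0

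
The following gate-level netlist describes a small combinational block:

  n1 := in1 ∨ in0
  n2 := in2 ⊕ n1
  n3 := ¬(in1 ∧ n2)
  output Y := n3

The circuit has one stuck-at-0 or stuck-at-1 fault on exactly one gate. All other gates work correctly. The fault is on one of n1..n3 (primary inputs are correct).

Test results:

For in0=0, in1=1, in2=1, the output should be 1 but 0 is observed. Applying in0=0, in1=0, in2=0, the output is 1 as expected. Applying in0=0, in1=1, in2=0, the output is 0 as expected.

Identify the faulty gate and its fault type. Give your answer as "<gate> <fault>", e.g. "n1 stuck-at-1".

Fault-free values for test 1 (in0=0, in1=1, in2=1): n1=1, n2=0, n3=1, giving Y=1. Observed 0.
Test 1: faults giving observed 0 are {n1 stuck-at-0, n2 stuck-at-1, n3 stuck-at-0}.
Test 2 (in0=0, in1=0, in2=0): fault-free n1=0, n2=0, n3=1 → 1; observed 1. Eliminates n3 stuck-at-0.
Test 3 (in0=0, in1=1, in2=0): fault-free n1=1, n2=1, n3=0 → 0; observed 0. Eliminates n1 stuck-at-0.
Only n2 stuck-at-1 is consistent with every test.

n2 stuck-at-1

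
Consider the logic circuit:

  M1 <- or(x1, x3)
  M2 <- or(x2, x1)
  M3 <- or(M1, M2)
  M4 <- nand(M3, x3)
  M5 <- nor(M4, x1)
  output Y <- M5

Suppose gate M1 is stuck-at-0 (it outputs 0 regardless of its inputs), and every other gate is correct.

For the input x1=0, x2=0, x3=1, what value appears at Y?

Propagate with M1 forced: M1=0 [stuck-at-0], M2=0, M3=0, M4=1, M5=0.
So Y = 0. (Without the fault it would be 1.)

0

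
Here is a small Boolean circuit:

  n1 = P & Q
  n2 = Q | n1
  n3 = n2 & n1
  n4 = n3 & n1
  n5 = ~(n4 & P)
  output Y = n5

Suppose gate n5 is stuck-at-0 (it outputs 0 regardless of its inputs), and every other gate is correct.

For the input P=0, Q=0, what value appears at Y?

Propagate with n5 forced: n1=0, n2=0, n3=0, n4=0, n5=0 [stuck-at-0].
So Y = 0. (Without the fault it would be 1.)

0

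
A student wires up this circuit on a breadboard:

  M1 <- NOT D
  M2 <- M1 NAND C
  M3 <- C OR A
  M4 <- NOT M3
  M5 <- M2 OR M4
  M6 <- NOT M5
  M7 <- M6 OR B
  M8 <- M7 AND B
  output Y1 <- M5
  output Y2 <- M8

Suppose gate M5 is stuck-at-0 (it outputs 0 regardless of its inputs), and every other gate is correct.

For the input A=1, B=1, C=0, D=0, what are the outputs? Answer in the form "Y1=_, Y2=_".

Propagate with M5 forced: M1=1, M2=1, M3=1, M4=0, M5=0 [stuck-at-0], M6=1, M7=1, M8=1.
So the outputs are Y1=0, Y2=1. (Without the fault they would be Y1=1, Y2=1.)

Y1=0, Y2=1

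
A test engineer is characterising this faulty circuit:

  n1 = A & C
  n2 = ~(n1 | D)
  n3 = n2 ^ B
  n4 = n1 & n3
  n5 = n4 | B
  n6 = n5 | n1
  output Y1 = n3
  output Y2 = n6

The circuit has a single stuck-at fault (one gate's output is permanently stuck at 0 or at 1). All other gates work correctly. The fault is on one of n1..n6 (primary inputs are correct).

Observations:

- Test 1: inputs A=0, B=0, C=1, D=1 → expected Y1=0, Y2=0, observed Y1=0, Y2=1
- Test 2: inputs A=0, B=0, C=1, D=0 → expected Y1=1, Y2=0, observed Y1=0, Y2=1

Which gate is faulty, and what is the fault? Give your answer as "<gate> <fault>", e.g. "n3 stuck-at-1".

Fault-free values for test 1 (A=0, B=0, C=1, D=1): n1=0, n2=0, n3=0, n4=0, n5=0, n6=0, giving Y1=0, Y2=0. Observed Y1=0, Y2=1.
Test 1: faults giving observed Y1=0, Y2=1 are {n1 stuck-at-1, n4 stuck-at-1, n5 stuck-at-1, n6 stuck-at-1}.
Test 2 (A=0, B=0, C=1, D=0): fault-free n1=0, n2=1, n3=1, n4=0, n5=0, n6=0 → Y1=1, Y2=0; observed Y1=0, Y2=1. Eliminates n4 stuck-at-1, n5 stuck-at-1, n6 stuck-at-1.
Only n1 stuck-at-1 is consistent with every test.

n1 stuck-at-1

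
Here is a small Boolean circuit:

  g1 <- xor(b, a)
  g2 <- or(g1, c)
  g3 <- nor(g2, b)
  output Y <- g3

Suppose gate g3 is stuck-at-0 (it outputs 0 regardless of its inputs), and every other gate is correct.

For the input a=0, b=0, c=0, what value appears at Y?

Propagate with g3 forced: g1=0, g2=0, g3=0 [stuck-at-0].
So Y = 0. (Without the fault it would be 1.)

0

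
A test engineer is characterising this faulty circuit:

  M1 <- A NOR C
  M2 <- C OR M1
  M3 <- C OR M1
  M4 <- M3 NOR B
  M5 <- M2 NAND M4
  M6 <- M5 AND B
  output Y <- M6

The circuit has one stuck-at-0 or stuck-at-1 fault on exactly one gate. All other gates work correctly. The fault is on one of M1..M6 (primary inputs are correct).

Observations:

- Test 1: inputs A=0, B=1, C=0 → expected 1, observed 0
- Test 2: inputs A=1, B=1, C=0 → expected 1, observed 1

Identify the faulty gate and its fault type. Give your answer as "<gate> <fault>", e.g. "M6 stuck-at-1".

Fault-free values for test 1 (A=0, B=1, C=0): M1=1, M2=1, M3=1, M4=0, M5=1, M6=1, giving Y=1. Observed 0.
Test 1: faults giving observed 0 are {M4 stuck-at-1, M5 stuck-at-0, M6 stuck-at-0}.
Test 2 (A=1, B=1, C=0): fault-free M1=0, M2=0, M3=0, M4=0, M5=1, M6=1 → 1; observed 1. Eliminates M5 stuck-at-0, M6 stuck-at-0.
Only M4 stuck-at-1 is consistent with every test.

M4 stuck-at-1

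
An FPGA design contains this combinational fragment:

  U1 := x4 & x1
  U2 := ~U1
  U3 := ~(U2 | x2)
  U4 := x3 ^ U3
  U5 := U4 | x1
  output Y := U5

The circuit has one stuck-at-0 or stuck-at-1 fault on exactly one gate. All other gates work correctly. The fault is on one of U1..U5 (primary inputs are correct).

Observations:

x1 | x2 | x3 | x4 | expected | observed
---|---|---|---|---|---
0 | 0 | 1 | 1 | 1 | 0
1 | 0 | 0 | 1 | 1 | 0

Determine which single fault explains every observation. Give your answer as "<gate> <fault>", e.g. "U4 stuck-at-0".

Fault-free values for test 1 (x1=0, x2=0, x3=1, x4=1): U1=0, U2=1, U3=0, U4=1, U5=1, giving Y=1. Observed 0.
Test 1: faults giving observed 0 are {U1 stuck-at-1, U2 stuck-at-0, U3 stuck-at-1, U4 stuck-at-0, U5 stuck-at-0}.
Test 2 (x1=1, x2=0, x3=0, x4=1): fault-free U1=1, U2=0, U3=1, U4=1, U5=1 → 1; observed 0. Eliminates U1 stuck-at-1, U2 stuck-at-0, U3 stuck-at-1, U4 stuck-at-0.
Only U5 stuck-at-0 is consistent with every test.

U5 stuck-at-0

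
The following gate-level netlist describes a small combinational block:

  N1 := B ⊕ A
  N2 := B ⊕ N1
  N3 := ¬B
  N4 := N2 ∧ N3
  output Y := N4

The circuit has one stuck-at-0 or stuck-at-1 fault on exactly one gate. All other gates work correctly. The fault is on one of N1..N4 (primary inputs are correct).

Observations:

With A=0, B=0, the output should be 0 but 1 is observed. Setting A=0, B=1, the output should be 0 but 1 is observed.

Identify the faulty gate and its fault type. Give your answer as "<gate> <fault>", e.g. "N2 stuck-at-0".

Fault-free values for test 1 (A=0, B=0): N1=0, N2=0, N3=1, N4=0, giving Y=0. Observed 1.
Test 1: faults giving observed 1 are {N1 stuck-at-1, N2 stuck-at-1, N4 stuck-at-1}.
Test 2 (A=0, B=1): fault-free N1=1, N2=0, N3=0, N4=0 → 0; observed 1. Eliminates N1 stuck-at-1, N2 stuck-at-1.
Only N4 stuck-at-1 is consistent with every test.

N4 stuck-at-1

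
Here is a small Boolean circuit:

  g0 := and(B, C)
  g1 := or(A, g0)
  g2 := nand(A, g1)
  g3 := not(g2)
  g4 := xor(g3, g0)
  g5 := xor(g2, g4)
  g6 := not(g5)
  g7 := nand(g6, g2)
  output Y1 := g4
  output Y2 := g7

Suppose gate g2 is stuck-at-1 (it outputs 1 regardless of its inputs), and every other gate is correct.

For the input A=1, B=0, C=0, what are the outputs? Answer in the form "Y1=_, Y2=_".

Propagate with g2 forced: g0=0, g1=1, g2=1 [stuck-at-1], g3=0, g4=0, g5=1, g6=0, g7=1.
So the outputs are Y1=0, Y2=1. (Without the fault they would be Y1=1, Y2=1.)

Y1=0, Y2=1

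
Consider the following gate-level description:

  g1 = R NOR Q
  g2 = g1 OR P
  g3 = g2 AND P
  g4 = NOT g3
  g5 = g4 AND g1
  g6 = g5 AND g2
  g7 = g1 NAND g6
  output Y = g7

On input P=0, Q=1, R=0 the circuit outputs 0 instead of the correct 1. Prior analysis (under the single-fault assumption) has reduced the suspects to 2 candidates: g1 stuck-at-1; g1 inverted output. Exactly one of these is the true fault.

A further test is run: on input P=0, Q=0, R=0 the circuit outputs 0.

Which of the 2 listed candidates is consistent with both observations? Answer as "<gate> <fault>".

g1 stuck-at-1

Evaluate each candidate on input P=0, Q=0, R=0:
  g1 stuck-at-1: g1=1 [stuck-at-1], g2=1, g3=0, g4=1, g5=1, g6=1, g7=0 → 0 — matches
  g1 inverted output: g1=0 [inverted output], g2=0, g3=0, g4=1, g5=0, g6=0, g7=1 → 1 — eliminated
Only g1 stuck-at-1 reproduces the observed 0.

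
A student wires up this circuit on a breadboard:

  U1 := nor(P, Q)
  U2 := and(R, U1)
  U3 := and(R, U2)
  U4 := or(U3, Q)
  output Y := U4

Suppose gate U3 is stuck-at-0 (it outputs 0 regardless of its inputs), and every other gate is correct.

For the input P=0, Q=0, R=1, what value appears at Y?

0

Propagate with U3 forced: U1=1, U2=1, U3=0 [stuck-at-0], U4=0.
So Y = 0. (Without the fault it would be 1.)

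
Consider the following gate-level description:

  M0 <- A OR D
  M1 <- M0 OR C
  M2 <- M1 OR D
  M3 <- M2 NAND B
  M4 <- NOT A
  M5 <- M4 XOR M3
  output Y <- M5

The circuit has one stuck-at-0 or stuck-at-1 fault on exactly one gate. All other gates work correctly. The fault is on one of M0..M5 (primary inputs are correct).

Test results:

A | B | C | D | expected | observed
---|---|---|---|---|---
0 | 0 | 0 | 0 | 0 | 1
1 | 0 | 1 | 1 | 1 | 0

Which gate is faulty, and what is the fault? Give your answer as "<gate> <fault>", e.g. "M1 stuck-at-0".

Fault-free values for test 1 (A=0, B=0, C=0, D=0): M0=0, M1=0, M2=0, M3=1, M4=1, M5=0, giving Y=0. Observed 1.
Test 1: faults giving observed 1 are {M3 stuck-at-0, M4 stuck-at-0, M5 stuck-at-1}.
Test 2 (A=1, B=0, C=1, D=1): fault-free M0=1, M1=1, M2=1, M3=1, M4=0, M5=1 → 1; observed 0. Eliminates M4 stuck-at-0, M5 stuck-at-1.
Only M3 stuck-at-0 is consistent with every test.

M3 stuck-at-0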